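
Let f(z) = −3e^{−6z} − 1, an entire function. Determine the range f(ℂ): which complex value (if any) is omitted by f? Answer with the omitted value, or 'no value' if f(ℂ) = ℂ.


Little Picard bounds the complement of f(ℂ) to at most one point.
e^{−6z} is never zero on ℂ, so -3·e^{−6z} takes every value in ℂ ∖ {0}. Adding -1 shifts the range to ℂ ∖ {-1}. Thus f omits exactly the value -1.

Omitted value: -1.


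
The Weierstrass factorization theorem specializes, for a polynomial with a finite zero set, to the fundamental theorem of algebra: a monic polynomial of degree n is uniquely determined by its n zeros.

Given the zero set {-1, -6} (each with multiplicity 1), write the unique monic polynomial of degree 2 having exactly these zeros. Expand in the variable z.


The polynomial is p(z) = ∏_{α ∈ S} (z − α), where S = {-1, -6}.
Expanding the product yields: p(z) = z^2 + 7·z + 6.
The resulting polynomial has degree 2 and real coefficients as required.

p(z) = z^2 + 7·z + 6.


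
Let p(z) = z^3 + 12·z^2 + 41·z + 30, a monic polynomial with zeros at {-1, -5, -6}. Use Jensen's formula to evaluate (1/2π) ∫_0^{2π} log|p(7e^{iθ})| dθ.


Zeros: -6, -5, -1; r = 7.
Inside |z| < r: -6, -5, -1. Outside (|z| ≥ r): ∅.
p(0) = 30, so log|p(0)| = log(30) = 3.4012.
Apply Jensen: I(r) = log|p(0)| + Σ_k log(r/|z_k|), summed over zeros inside |z| < r.
  log(r/|z_k|) for z_k = -1: log(7/1) = 1.9459
  log(r/|z_k|) for z_k = -5: log(7/5) = 0.3365
  log(r/|z_k|) for z_k = -6: log(7/6) = 0.1542
Sum over inside zeros: 2.4365.
I(r) = log|p(0)| + (inside sum) = 3.4012 + 2.4365 = 5.8377.
Closed form (all zeros inside, monic): I(r) = n·log(r) = 3·log(7) = 5.8377. ✓

I(r) ≈ 5.8377.


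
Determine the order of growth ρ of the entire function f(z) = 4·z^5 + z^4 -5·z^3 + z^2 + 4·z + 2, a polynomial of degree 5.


|f(z)| ≤ Σ|c_k|·r^k = O(r^5) as r → ∞. Polynomial growth is O(e^{r^ε}) for every ε > 0 (since r^5/e^{r^ε} → 0), so ρ ≤ ε for all ε > 0, i.e. ρ = 0. Every nonconstant polynomial has order 0.
Therefore ρ = 0.

Order ρ = 0.


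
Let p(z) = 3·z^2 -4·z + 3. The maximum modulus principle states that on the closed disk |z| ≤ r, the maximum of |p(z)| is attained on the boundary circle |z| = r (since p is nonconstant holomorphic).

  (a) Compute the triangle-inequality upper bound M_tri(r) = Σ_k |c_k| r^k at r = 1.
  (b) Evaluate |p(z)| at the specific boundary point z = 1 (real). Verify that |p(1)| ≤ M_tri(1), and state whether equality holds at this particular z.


Coefficients: c_0 = 3, c_1 = -4, c_2 = 3. Radius r = 1.
Part (a). Triangle bound: M_tri(r) = Σ_k |c_k| r^k
  = |3|·1^0 + |-4|·1^1 + |3|·1^2
  = 3 + 4 + 3 = 10.
This bounds M(r) := max_{|z|=r} |p(z)| from above; equality holds iff all terms c_k z^k can be made to align in phase at a single z on |z|=r.
Part (b). At z = 1 (real, on the circle |z| = r):
  p(1) = (3)·1^0 + (-4)·1^1 + (3)·1^2 = 2.
  |p(1)| = 2.
Check: |p(1)| = 2 ≤ 10 = M_tri(1). ✓ Equality does not hold at z = 1 (the coefficients have mixed signs, so the terms do not all align in phase there).

M_tri(1) = 10; |p(1)| = 2; equality at z=1: no.


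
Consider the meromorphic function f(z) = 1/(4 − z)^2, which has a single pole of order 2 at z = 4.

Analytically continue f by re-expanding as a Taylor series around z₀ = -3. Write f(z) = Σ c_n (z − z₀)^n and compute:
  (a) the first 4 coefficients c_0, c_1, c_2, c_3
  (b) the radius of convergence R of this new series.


Let w = z − z₀, so z = z₀ + w.
Then 4 − z = 4 − (z₀ + w) = (4 − z₀) − w = 7 − w.
f(z) = 1/(7 − w)^2 = (1/(7)^2) · (1 − w/(7))^{−2}.
By the binomial series (1−u)^{−2} = Σ_{n≥0} C(n+1, 1) u^n for |u|<1, with u = w/(7):
  c_n = C(n+1, 1) / (7)^(n+2).
  c_0 = 1/(7)^2 = 1/49.
  c_1 = 2/(7)^3 = 2/343.
  c_2 = 3/(7)^4 = 3/2401.
  c_3 = 4/(7)^5 = 4/16807.
The series is valid for |w/d| < 1, i.e. |z − z₀| < |d|.
Radius of convergence: R = |4 − z₀| = |7| = 7 (distance from z₀ to the singularity z = 4).

c_0 = 1/49, c_1 = 2/343, c_2 = 3/2401, c_3 = 4/16807; R = 7.


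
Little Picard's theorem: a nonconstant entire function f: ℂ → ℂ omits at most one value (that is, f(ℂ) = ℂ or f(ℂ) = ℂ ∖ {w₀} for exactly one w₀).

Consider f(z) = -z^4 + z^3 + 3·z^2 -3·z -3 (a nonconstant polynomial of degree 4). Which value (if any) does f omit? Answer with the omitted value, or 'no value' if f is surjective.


Little Picard bounds the complement of f(ℂ) to at most one point.
For every w ∈ ℂ, the equation p(z) − w = 0 is a nonconstant polynomial in z and hence has at least one root by the fundamental theorem of algebra. So p is surjective onto ℂ, omitting no value.

Omitted value: no value.


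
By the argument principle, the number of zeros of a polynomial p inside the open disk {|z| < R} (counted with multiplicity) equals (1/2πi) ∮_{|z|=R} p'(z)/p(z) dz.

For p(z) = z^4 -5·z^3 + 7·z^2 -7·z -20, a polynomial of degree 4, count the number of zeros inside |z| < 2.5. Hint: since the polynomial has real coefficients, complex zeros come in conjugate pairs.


The zeros of p are: (1 + 2i), (1 - 2i), -1, 4.
Their magnitudes are: 2.236, 2.236, 1, 4.
Zeros with |z| < R = 2.5: (1 + 2i), (1 - 2i), -1.
Count = 3.
By the argument principle, (1/2πi) ∮_{|z|=R} p'(z)/p(z) dz equals exactly this count.

Number of zeros inside |z| < 2.5: 3.


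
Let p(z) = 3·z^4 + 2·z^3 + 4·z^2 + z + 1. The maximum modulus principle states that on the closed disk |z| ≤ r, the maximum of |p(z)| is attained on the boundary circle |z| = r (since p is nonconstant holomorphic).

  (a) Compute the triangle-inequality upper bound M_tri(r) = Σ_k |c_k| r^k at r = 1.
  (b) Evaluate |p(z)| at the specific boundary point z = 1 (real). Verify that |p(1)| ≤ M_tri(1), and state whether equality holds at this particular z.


Coefficients: c_0 = 1, c_1 = 1, c_2 = 4, c_3 = 2, c_4 = 3. Radius r = 1.
Part (a). Triangle bound: M_tri(r) = Σ_k |c_k| r^k
  = |1|·1^0 + |1|·1^1 + |4|·1^2 + |2|·1^3 + |3|·1^4
  = 1 + 1 + 4 + 2 + 3 = 11.
This bounds M(r) := max_{|z|=r} |p(z)| from above; equality holds iff all terms c_k z^k can be made to align in phase at a single z on |z|=r.
Part (b). At z = 1 (real, on the circle |z| = r):
  p(1) = (1)·1^0 + (1)·1^1 + (4)·1^2 + (2)·1^3 + (3)·1^4 = 11.
  |p(1)| = 11.
Since all nonzero coefficients share the same sign, |p(1)| = 11 = M_tri(1); the triangle bound is attained at z = 1, so in fact M(r) = 11.

M_tri(1) = 11; |p(1)| = 11; equality at z=1: yes.


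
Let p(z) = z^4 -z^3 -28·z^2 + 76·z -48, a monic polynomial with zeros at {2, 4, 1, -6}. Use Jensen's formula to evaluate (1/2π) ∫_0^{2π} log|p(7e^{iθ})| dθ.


Zeros: -6, 1, 2, 4; r = 7.
Inside |z| < r: -6, 1, 2, 4. Outside (|z| ≥ r): ∅.
p(0) = -48, so log|p(0)| = log(48) = 3.8712.
Apply Jensen: I(r) = log|p(0)| + Σ_k log(r/|z_k|), summed over zeros inside |z| < r.
  log(r/|z_k|) for z_k = 2: log(7/2) = 1.2528
  log(r/|z_k|) for z_k = 4: log(7/4) = 0.5596
  log(r/|z_k|) for z_k = 1: log(7/1) = 1.9459
  log(r/|z_k|) for z_k = -6: log(7/6) = 0.1542
Sum over inside zeros: 3.9124.
I(r) = log|p(0)| + (inside sum) = 3.8712 + 3.9124 = 7.7836.
Closed form (all zeros inside, monic): I(r) = n·log(r) = 4·log(7) = 7.7836. ✓

I(r) ≈ 7.7836.


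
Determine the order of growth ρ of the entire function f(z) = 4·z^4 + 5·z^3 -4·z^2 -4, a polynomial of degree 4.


|f(z)| ≤ Σ|c_k|·r^k = O(r^4) as r → ∞. Polynomial growth is O(e^{r^ε}) for every ε > 0 (since r^4/e^{r^ε} → 0), so ρ ≤ ε for all ε > 0, i.e. ρ = 0. Every nonconstant polynomial has order 0.
Therefore ρ = 0.

Order ρ = 0.


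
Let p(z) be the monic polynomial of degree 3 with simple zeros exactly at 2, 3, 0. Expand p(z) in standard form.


The polynomial is p(z) = ∏_{α ∈ S} (z − α), where S = {2, 3, 0}.
Expanding the product yields: p(z) = z^3 -5·z^2 + 6·z.
The resulting polynomial has degree 3 and real coefficients as required.

p(z) = z^3 -5·z^2 + 6·z.


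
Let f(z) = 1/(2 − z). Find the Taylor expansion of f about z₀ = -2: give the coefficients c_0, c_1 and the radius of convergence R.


Let w = z − z₀, so z = z₀ + w.
Then 2 − z = 2 − (z₀ + w) = (2 − z₀) − w = 4 − w.
f(z) = 1/(4 − w) = (1/(4)) · 1/(1 − w/(4)) = Σ_{n≥0} w^n / (4)^(n+1).
So c_n = 1/(4)^(n+1):
  c_0 = 1/(4)^1 = 1/4.
  c_1 = 1/(4)^2 = 1/16.
The series is valid for |w/d| < 1, i.e. |z − z₀| < |d|.
Radius of convergence: R = |2 − z₀| = |4| = 4 (distance from z₀ to the singularity z = 2).

c_0 = 1/4, c_1 = 1/16; R = 4.


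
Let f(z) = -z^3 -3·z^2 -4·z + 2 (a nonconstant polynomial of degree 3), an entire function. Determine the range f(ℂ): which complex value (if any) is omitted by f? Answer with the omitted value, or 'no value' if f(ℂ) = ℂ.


Little Picard bounds the complement of f(ℂ) to at most one point.
For every w ∈ ℂ, the equation p(z) − w = 0 is a nonconstant polynomial in z and hence has at least one root by the fundamental theorem of algebra. So p is surjective onto ℂ, omitting no value.

Omitted value: no value.


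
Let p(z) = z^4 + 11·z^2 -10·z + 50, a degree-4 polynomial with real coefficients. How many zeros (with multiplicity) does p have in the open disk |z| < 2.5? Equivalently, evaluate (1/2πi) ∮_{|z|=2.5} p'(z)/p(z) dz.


The zeros of p are: (-1 + 3i), (-1 - 3i), (1 + 2i), (1 - 2i).
Their magnitudes are: 3.162, 3.162, 2.236, 2.236.
Zeros with |z| < R = 2.5: (1 + 2i), (1 - 2i).
Count = 2.
By the argument principle, (1/2πi) ∮_{|z|=R} p'(z)/p(z) dz equals exactly this count.

Number of zeros inside |z| < 2.5: 2.


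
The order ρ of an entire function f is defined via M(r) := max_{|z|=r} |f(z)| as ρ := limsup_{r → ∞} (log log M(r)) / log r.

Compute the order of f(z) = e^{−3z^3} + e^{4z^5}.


Each summand is entire of order 3 and 5 respectively (as in the single-exponential case). The order of a sum is at most the max of the orders, so ρ ≤ 5. For the lower bound: on |z|=r choose arg z so that 4z^5 is real positive; then |e^{4z^5}| = e^{4r^5} while |e^{-3z^3}| ≤ e^{3r^3} = o(e^{4r^5}). So |f| ≥ e^{4r^5}(1 − o(1)) and ρ ≥ 5. Hence ρ = max(3, 5) = 5.
Therefore ρ = 5.

Order ρ = 5.


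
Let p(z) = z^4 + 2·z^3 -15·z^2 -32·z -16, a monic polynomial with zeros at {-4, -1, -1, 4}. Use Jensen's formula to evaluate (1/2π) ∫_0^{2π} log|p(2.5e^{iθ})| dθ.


Zeros: -4, -1, -1, 4; r = 2.5.
Inside |z| < r: -1, -1. Outside (|z| ≥ r): -4, 4.
p(0) = -16, so log|p(0)| = log(16) = 2.7726.
Apply Jensen: I(r) = log|p(0)| + Σ_k log(r/|z_k|), summed over zeros inside |z| < r.
  log(r/|z_k|) for z_k = -1: log(2.5/1) = 0.9163
  log(r/|z_k|) for z_k = -1: log(2.5/1) = 0.9163
  Outside zeros (-4, 4) contribute nothing to the Jensen sum.
Sum over inside zeros: 1.8326.
I(r) = log|p(0)| + (inside sum) = 2.7726 + 1.8326 = 4.6052.
Note: since some zeros are outside |z| ≤ r, the simplified n·log(r) form does NOT apply — only the inside zeros contribute.

I(r) ≈ 4.6052.


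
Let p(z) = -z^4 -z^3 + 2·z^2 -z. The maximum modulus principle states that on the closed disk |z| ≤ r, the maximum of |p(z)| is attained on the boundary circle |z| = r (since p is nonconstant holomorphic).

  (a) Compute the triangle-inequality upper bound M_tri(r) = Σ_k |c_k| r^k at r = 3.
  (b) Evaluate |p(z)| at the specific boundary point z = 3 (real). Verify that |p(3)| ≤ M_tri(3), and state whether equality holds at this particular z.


Coefficients: c_0 = 0, c_1 = -1, c_2 = 2, c_3 = -1, c_4 = -1. Radius r = 3.
Part (a). Triangle bound: M_tri(r) = Σ_k |c_k| r^k
  = |0|·3^0 + |-1|·3^1 + |2|·3^2 + |-1|·3^3 + |-1|·3^4
  = 0 + 3 + 18 + 27 + 81 = 129.
This bounds M(r) := max_{|z|=r} |p(z)| from above; equality holds iff all terms c_k z^k can be made to align in phase at a single z on |z|=r.
Part (b). At z = 3 (real, on the circle |z| = r):
  p(3) = (0)·3^0 + (-1)·3^1 + (2)·3^2 + (-1)·3^3 + (-1)·3^4 = -93.
  |p(3)| = 93.
Check: |p(3)| = 93 ≤ 129 = M_tri(3). ✓ Equality does not hold at z = 3 (the coefficients have mixed signs, so the terms do not all align in phase there).

M_tri(3) = 129; |p(3)| = 93; equality at z=3: no.


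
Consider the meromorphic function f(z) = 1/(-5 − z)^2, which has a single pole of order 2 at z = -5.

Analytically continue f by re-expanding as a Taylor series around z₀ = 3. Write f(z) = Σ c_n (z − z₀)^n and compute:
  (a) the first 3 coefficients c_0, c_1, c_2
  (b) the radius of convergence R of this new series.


Let w = z − z₀, so z = z₀ + w.
Then -5 − z = -5 − (z₀ + w) = (-5 − z₀) − w = -8 − w.
f(z) = 1/(-8 − w)^2 = (1/(-8)^2) · (1 − w/(-8))^{−2}.
By the binomial series (1−u)^{−2} = Σ_{n≥0} C(n+1, 1) u^n for |u|<1, with u = w/(-8):
  c_n = C(n+1, 1) / (-8)^(n+2).
  c_0 = 1/(-8)^2 = 1/64.
  c_1 = 2/(-8)^3 = -1/256.
  c_2 = 3/(-8)^4 = 3/4096.
The series is valid for |w/d| < 1, i.e. |z − z₀| < |d|.
Radius of convergence: R = |-5 − z₀| = |-8| = 8 (distance from z₀ to the singularity z = -5).

c_0 = 1/64, c_1 = -1/256, c_2 = 3/4096; R = 8.


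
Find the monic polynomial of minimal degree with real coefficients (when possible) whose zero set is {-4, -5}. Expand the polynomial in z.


The polynomial is p(z) = ∏_{α ∈ S} (z − α), where S = {-4, -5}.
Expanding the product yields: p(z) = z^2 + 9·z + 20.
The resulting polynomial has degree 2 and real coefficients as required.

p(z) = z^2 + 9·z + 20.


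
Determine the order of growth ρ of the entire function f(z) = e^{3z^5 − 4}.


|e^{3z^5 − 4}| = e^{Re(3·z^5) + -4} ≤ e^{3|z|^5 + -4} = e^{3r^5 + -4} on |z| = r, so ρ ≤ 5. Choosing z on |z|=r so that 3·z^5 is real positive (always possible by picking arg z appropriately) gives |f(z)| = e^{3r^5 + -4}, matching the bound. The additive constant -4 does not affect log log M(r) ~ 5·log r. Hence ρ = 5.
Therefore ρ = 5.

Order ρ = 5.


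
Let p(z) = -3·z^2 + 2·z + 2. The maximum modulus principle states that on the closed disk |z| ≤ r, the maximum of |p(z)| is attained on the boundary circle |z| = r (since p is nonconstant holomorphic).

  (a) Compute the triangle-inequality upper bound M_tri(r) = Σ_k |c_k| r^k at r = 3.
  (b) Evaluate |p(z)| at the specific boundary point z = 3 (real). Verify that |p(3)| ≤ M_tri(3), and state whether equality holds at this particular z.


Coefficients: c_0 = 2, c_1 = 2, c_2 = -3. Radius r = 3.
Part (a). Triangle bound: M_tri(r) = Σ_k |c_k| r^k
  = |2|·3^0 + |2|·3^1 + |-3|·3^2
  = 2 + 6 + 27 = 35.
This bounds M(r) := max_{|z|=r} |p(z)| from above; equality holds iff all terms c_k z^k can be made to align in phase at a single z on |z|=r.
Part (b). At z = 3 (real, on the circle |z| = r):
  p(3) = (2)·3^0 + (2)·3^1 + (-3)·3^2 = -19.
  |p(3)| = 19.
Check: |p(3)| = 19 ≤ 35 = M_tri(3). ✓ Equality does not hold at z = 3 (the coefficients have mixed signs, so the terms do not all align in phase there).

M_tri(3) = 35; |p(3)| = 19; equality at z=3: no.


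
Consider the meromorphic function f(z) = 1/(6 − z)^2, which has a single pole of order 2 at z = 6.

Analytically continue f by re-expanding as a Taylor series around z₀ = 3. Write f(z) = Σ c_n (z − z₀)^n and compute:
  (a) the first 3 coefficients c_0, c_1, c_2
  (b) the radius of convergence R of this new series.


Let w = z − z₀, so z = z₀ + w.
Then 6 − z = 6 − (z₀ + w) = (6 − z₀) − w = 3 − w.
f(z) = 1/(3 − w)^2 = (1/(3)^2) · (1 − w/(3))^{−2}.
By the binomial series (1−u)^{−2} = Σ_{n≥0} C(n+1, 1) u^n for |u|<1, with u = w/(3):
  c_n = C(n+1, 1) / (3)^(n+2).
  c_0 = 1/(3)^2 = 1/9.
  c_1 = 2/(3)^3 = 2/27.
  c_2 = 3/(3)^4 = 1/27.
The series is valid for |w/d| < 1, i.e. |z − z₀| < |d|.
Radius of convergence: R = |6 − z₀| = |3| = 3 (distance from z₀ to the singularity z = 6).

c_0 = 1/9, c_1 = 2/27, c_2 = 1/27; R = 3.


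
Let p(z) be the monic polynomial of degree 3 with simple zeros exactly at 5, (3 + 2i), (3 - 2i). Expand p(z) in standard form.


The polynomial is p(z) = ∏_{α ∈ S} (z − α), where S = {5, (3 + 2i), (3 - 2i)}.
Expanding the product yields: p(z) = z^3 -11·z^2 + 43·z -65.
Note conjugate pairs combine to real quadratics: (z − (3+2i))(z − (3−2i)) = z² − 6z + 13.
The resulting polynomial has degree 3 and real coefficients as required.

p(z) = z^3 -11·z^2 + 43·z -65.


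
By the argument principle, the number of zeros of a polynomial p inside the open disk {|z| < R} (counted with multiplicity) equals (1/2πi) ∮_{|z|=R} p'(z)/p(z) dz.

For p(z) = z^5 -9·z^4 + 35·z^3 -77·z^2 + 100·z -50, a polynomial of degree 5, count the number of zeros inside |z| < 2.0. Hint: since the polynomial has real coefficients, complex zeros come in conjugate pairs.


The zeros of p are: (3 + 1i), (3 - 1i), (1 + 2i), (1 - 2i), 1.
Their magnitudes are: 3.162, 3.162, 2.236, 2.236, 1.
Zeros with |z| < R = 2.0: 1.
Count = 1.
By the argument principle, (1/2πi) ∮_{|z|=R} p'(z)/p(z) dz equals exactly this count.

Number of zeros inside |z| < 2.0: 1.


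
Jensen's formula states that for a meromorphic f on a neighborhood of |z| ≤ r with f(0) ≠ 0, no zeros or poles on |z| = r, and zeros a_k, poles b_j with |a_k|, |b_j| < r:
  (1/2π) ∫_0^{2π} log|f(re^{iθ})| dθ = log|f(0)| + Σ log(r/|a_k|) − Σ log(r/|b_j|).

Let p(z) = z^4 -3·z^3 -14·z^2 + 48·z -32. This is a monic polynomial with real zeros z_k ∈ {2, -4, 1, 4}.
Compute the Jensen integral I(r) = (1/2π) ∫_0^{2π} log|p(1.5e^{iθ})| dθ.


Zeros: -4, 1, 2, 4; r = 1.5.
Inside |z| < r: 1. Outside (|z| ≥ r): -4, 2, 4.
p(0) = -32, so log|p(0)| = log(32) = 3.4657.
Apply Jensen: I(r) = log|p(0)| + Σ_k log(r/|z_k|), summed over zeros inside |z| < r.
  log(r/|z_k|) for z_k = 1: log(1.5/1) = 0.4055
  Outside zeros (-4, 2, 4) contribute nothing to the Jensen sum.
Sum over inside zeros: 0.4055.
I(r) = log|p(0)| + (inside sum) = 3.4657 + 0.4055 = 3.8712.
Note: since some zeros are outside |z| ≤ r, the simplified n·log(r) form does NOT apply — only the inside zeros contribute.

I(r) ≈ 3.8712.


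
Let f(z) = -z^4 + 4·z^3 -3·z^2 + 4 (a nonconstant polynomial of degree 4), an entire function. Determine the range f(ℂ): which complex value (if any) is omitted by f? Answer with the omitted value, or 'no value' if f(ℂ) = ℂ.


Little Picard bounds the complement of f(ℂ) to at most one point.
For every w ∈ ℂ, the equation p(z) − w = 0 is a nonconstant polynomial in z and hence has at least one root by the fundamental theorem of algebra. So p is surjective onto ℂ, omitting no value.

Omitted value: no value.


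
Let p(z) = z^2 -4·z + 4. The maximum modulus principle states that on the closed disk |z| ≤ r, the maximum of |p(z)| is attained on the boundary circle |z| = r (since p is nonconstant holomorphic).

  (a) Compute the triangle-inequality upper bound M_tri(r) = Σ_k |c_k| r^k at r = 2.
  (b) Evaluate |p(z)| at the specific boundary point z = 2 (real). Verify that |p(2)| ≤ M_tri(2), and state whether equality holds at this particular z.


Coefficients: c_0 = 4, c_1 = -4, c_2 = 1. Radius r = 2.
Part (a). Triangle bound: M_tri(r) = Σ_k |c_k| r^k
  = |4|·2^0 + |-4|·2^1 + |1|·2^2
  = 4 + 8 + 4 = 16.
This bounds M(r) := max_{|z|=r} |p(z)| from above; equality holds iff all terms c_k z^k can be made to align in phase at a single z on |z|=r.
Part (b). At z = 2 (real, on the circle |z| = r):
  p(2) = (4)·2^0 + (-4)·2^1 + (1)·2^2 = 0.
  |p(2)| = 0.
Check: |p(2)| = 0 ≤ 16 = M_tri(2). ✓ Equality does not hold at z = 2 (the coefficients have mixed signs, so the terms do not all align in phase there).

M_tri(2) = 16; |p(2)| = 0; equality at z=2: no.


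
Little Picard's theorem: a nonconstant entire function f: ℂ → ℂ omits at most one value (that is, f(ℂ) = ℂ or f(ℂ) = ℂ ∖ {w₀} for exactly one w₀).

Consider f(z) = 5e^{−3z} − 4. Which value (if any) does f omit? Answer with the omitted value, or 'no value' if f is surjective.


Little Picard bounds the complement of f(ℂ) to at most one point.
e^{−3z} is never zero on ℂ, so 5·e^{−3z} takes every value in ℂ ∖ {0}. Adding -4 shifts the range to ℂ ∖ {-4}. Thus f omits exactly the value -4.

Omitted value: -4.


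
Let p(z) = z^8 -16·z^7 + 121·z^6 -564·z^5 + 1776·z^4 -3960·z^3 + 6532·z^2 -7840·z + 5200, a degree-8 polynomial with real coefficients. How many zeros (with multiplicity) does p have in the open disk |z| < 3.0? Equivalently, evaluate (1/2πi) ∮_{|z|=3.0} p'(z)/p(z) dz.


The zeros of p are: (0 + 2i), (0 - 2i), (3 + 1i), (3 - 1i), (3 + 1i), (3 - 1i), (2 + 3i), (2 - 3i).
Their magnitudes are: 2, 2, 3.162, 3.162, 3.162, 3.162, 3.606, 3.606.
Zeros with |z| < R = 3.0: (0 + 2i), (0 - 2i).
Count = 2.
By the argument principle, (1/2πi) ∮_{|z|=R} p'(z)/p(z) dz equals exactly this count.

Number of zeros inside |z| < 3.0: 2.


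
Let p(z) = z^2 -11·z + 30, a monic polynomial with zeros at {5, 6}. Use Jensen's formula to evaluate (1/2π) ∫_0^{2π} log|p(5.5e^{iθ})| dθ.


Zeros: 5, 6; r = 5.5.
Inside |z| < r: 5. Outside (|z| ≥ r): 6.
p(0) = 30, so log|p(0)| = log(30) = 3.4012.
Apply Jensen: I(r) = log|p(0)| + Σ_k log(r/|z_k|), summed over zeros inside |z| < r.
  log(r/|z_k|) for z_k = 5: log(5.5/5) = 0.0953
  Outside zeros (6) contribute nothing to the Jensen sum.
Sum over inside zeros: 0.0953.
I(r) = log|p(0)| + (inside sum) = 3.4012 + 0.0953 = 3.4965.
Note: since some zeros are outside |z| ≤ r, the simplified n·log(r) form does NOT apply — only the inside zeros contribute.

I(r) ≈ 3.4965.


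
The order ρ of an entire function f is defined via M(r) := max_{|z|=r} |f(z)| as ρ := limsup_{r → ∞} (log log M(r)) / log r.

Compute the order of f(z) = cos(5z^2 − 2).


Write cos(w) = (e^{iw} ± e^{−iw})/(2 or 2i), so |cos(w)| ≤ e^{|w|}. With w = 5z^2 − 2, |w| ≤ 5r^2 + 2 on |z|=r, giving M(r) ≤ e^{5r^2 + 2} and ρ ≤ 2. For the lower bound, choose z on |z|=r with 5z^2 purely imaginary of modulus 5r^2; then |cos(5z^2 − 2)| grows like e^{5r^2}/2, so ρ ≥ 2. Hence ρ = 2.
Therefore ρ = 2.

Order ρ = 2.


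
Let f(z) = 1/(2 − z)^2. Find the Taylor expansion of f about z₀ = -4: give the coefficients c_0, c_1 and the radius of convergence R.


Let w = z − z₀, so z = z₀ + w.
Then 2 − z = 2 − (z₀ + w) = (2 − z₀) − w = 6 − w.
f(z) = 1/(6 − w)^2 = (1/(6)^2) · (1 − w/(6))^{−2}.
By the binomial series (1−u)^{−2} = Σ_{n≥0} C(n+1, 1) u^n for |u|<1, with u = w/(6):
  c_n = C(n+1, 1) / (6)^(n+2).
  c_0 = 1/(6)^2 = 1/36.
  c_1 = 2/(6)^3 = 1/108.
The series is valid for |w/d| < 1, i.e. |z − z₀| < |d|.
Radius of convergence: R = |2 − z₀| = |6| = 6 (distance from z₀ to the singularity z = 2).

c_0 = 1/36, c_1 = 1/108; R = 6.


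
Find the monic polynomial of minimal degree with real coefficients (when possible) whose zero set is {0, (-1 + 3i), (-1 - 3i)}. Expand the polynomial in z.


The polynomial is p(z) = ∏_{α ∈ S} (z − α), where S = {0, (-1 + 3i), (-1 - 3i)}.
Expanding the product yields: p(z) = z^3 + 2·z^2 + 10·z.
Note conjugate pairs combine to real quadratics: (z − (-1+3i))(z − (-1−3i)) = z² + 2z + 10.
The resulting polynomial has degree 3 and real coefficients as required.

p(z) = z^3 + 2·z^2 + 10·z.


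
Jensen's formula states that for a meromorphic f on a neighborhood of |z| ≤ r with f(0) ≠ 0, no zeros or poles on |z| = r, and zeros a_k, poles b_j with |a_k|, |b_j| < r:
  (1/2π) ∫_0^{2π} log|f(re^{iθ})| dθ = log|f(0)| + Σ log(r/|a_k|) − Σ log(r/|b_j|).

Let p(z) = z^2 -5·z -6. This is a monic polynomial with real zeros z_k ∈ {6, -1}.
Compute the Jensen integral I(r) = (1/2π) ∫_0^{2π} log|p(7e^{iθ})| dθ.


Zeros: -1, 6; r = 7.
Inside |z| < r: -1, 6. Outside (|z| ≥ r): ∅.
p(0) = -6, so log|p(0)| = log(6) = 1.7918.
Apply Jensen: I(r) = log|p(0)| + Σ_k log(r/|z_k|), summed over zeros inside |z| < r.
  log(r/|z_k|) for z_k = 6: log(7/6) = 0.1542
  log(r/|z_k|) for z_k = -1: log(7/1) = 1.9459
Sum over inside zeros: 2.1001.
I(r) = log|p(0)| + (inside sum) = 1.7918 + 2.1001 = 3.8918.
Closed form (all zeros inside, monic): I(r) = n·log(r) = 2·log(7) = 3.8918. ✓

I(r) ≈ 3.8918.


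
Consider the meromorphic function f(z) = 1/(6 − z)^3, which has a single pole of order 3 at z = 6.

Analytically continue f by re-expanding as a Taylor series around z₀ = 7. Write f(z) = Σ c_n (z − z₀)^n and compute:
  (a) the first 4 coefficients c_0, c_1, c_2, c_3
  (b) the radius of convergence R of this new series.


Let w = z − z₀, so z = z₀ + w.
Then 6 − z = 6 − (z₀ + w) = (6 − z₀) − w = -1 − w.
f(z) = 1/(-1 − w)^3 = (1/(-1)^3) · (1 − w/(-1))^{−3}.
By the binomial series (1−u)^{−3} = Σ_{n≥0} C(n+2, 2) u^n for |u|<1, with u = w/(-1):
  c_n = C(n+2, 2) / (-1)^(n+3).
  c_0 = 1/(-1)^3 = -1.
  c_1 = 3/(-1)^4 = 3.
  c_2 = 6/(-1)^5 = -6.
  c_3 = 10/(-1)^6 = 10.
The series is valid for |w/d| < 1, i.e. |z − z₀| < |d|.
Radius of convergence: R = |6 − z₀| = |-1| = 1 (distance from z₀ to the singularity z = 6).

c_0 = -1, c_1 = 3, c_2 = -6, c_3 = 10; R = 1.


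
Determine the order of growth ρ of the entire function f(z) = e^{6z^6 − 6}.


|e^{6z^6 − 6}| = e^{Re(6·z^6) + -6} ≤ e^{6|z|^6 + -6} = e^{6r^6 + -6} on |z| = r, so ρ ≤ 6. Choosing z on |z|=r so that 6·z^6 is real positive (always possible by picking arg z appropriately) gives |f(z)| = e^{6r^6 + -6}, matching the bound. The additive constant -6 does not affect log log M(r) ~ 6·log r. Hence ρ = 6.
Therefore ρ = 6.

Order ρ = 6.


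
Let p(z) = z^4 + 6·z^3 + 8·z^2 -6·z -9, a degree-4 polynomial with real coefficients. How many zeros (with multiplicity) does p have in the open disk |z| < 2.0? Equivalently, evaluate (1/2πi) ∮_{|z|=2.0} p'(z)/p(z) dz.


The zeros of p are: -3, 1, -3, -1.
Their magnitudes are: 3, 1, 3, 1.
Zeros with |z| < R = 2.0: 1, -1.
Count = 2.
By the argument principle, (1/2πi) ∮_{|z|=R} p'(z)/p(z) dz equals exactly this count.

Number of zeros inside |z| < 2.0: 2.


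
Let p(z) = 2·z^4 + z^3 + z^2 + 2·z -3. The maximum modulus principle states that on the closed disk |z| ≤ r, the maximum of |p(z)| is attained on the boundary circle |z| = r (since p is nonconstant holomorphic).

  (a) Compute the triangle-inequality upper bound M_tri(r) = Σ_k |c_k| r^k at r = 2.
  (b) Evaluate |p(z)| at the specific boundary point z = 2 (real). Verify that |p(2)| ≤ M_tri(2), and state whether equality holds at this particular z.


Coefficients: c_0 = -3, c_1 = 2, c_2 = 1, c_3 = 1, c_4 = 2. Radius r = 2.
Part (a). Triangle bound: M_tri(r) = Σ_k |c_k| r^k
  = |-3|·2^0 + |2|·2^1 + |1|·2^2 + |1|·2^3 + |2|·2^4
  = 3 + 4 + 4 + 8 + 32 = 51.
This bounds M(r) := max_{|z|=r} |p(z)| from above; equality holds iff all terms c_k z^k can be made to align in phase at a single z on |z|=r.
Part (b). At z = 2 (real, on the circle |z| = r):
  p(2) = (-3)·2^0 + (2)·2^1 + (1)·2^2 + (1)·2^3 + (2)·2^4 = 45.
  |p(2)| = 45.
Check: |p(2)| = 45 ≤ 51 = M_tri(2). ✓ Equality does not hold at z = 2 (the coefficients have mixed signs, so the terms do not all align in phase there).

M_tri(2) = 51; |p(2)| = 45; equality at z=2: no.


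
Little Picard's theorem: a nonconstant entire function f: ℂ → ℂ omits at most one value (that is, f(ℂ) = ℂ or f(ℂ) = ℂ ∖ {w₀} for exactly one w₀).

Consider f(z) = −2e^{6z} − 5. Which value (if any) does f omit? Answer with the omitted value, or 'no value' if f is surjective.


Little Picard bounds the complement of f(ℂ) to at most one point.
e^{6z} is never zero on ℂ, so -2·e^{6z} takes every value in ℂ ∖ {0}. Adding -5 shifts the range to ℂ ∖ {-5}. Thus f omits exactly the value -5.

Omitted value: -5.


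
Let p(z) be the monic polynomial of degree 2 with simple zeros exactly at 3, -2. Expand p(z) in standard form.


The polynomial is p(z) = ∏_{α ∈ S} (z − α), where S = {3, -2}.
Expanding the product yields: p(z) = z^2 -z -6.
The resulting polynomial has degree 2 and real coefficients as required.

p(z) = z^2 -z -6.


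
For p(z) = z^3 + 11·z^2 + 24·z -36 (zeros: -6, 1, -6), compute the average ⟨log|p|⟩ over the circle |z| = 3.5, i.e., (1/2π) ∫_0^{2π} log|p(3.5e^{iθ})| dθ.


Zeros: -6, -6, 1; r = 3.5.
Inside |z| < r: 1. Outside (|z| ≥ r): -6, -6.
p(0) = -36, so log|p(0)| = log(36) = 3.5835.
Apply Jensen: I(r) = log|p(0)| + Σ_k log(r/|z_k|), summed over zeros inside |z| < r.
  log(r/|z_k|) for z_k = 1: log(3.5/1) = 1.2528
  Outside zeros (-6, -6) contribute nothing to the Jensen sum.
Sum over inside zeros: 1.2528.
I(r) = log|p(0)| + (inside sum) = 3.5835 + 1.2528 = 4.8363.
Note: since some zeros are outside |z| ≤ r, the simplified n·log(r) form does NOT apply — only the inside zeros contribute.

I(r) ≈ 4.8363.


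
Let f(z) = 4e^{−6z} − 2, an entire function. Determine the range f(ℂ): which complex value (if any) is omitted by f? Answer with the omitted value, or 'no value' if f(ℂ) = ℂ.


Little Picard bounds the complement of f(ℂ) to at most one point.
e^{−6z} is never zero on ℂ, so 4·e^{−6z} takes every value in ℂ ∖ {0}. Adding -2 shifts the range to ℂ ∖ {-2}. Thus f omits exactly the value -2.

Omitted value: -2.


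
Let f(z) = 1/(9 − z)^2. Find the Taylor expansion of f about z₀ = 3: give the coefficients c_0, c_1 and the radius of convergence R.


Let w = z − z₀, so z = z₀ + w.
Then 9 − z = 9 − (z₀ + w) = (9 − z₀) − w = 6 − w.
f(z) = 1/(6 − w)^2 = (1/(6)^2) · (1 − w/(6))^{−2}.
By the binomial series (1−u)^{−2} = Σ_{n≥0} C(n+1, 1) u^n for |u|<1, with u = w/(6):
  c_n = C(n+1, 1) / (6)^(n+2).
  c_0 = 1/(6)^2 = 1/36.
  c_1 = 2/(6)^3 = 1/108.
The series is valid for |w/d| < 1, i.e. |z − z₀| < |d|.
Radius of convergence: R = |9 − z₀| = |6| = 6 (distance from z₀ to the singularity z = 9).

c_0 = 1/36, c_1 = 1/108; R = 6.


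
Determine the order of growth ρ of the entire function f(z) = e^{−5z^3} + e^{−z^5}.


Each summand is entire of order 3 and 5 respectively (as in the single-exponential case). The order of a sum is at most the max of the orders, so ρ ≤ 5. For the lower bound: on |z|=r choose arg z so that -1z^5 is real positive; then |e^{-1z^5}| = e^{1r^5} while |e^{-5z^3}| ≤ e^{5r^3} = o(e^{1r^5}). So |f| ≥ e^{1r^5}(1 − o(1)) and ρ ≥ 5. Hence ρ = max(3, 5) = 5.
Therefore ρ = 5.

Order ρ = 5.


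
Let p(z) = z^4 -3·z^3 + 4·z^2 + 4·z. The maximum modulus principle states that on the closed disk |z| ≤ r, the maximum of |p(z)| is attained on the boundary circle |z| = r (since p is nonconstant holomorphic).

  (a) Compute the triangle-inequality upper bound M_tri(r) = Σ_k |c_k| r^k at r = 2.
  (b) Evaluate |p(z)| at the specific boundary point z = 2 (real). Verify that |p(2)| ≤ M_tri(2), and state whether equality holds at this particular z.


Coefficients: c_0 = 0, c_1 = 4, c_2 = 4, c_3 = -3, c_4 = 1. Radius r = 2.
Part (a). Triangle bound: M_tri(r) = Σ_k |c_k| r^k
  = |0|·2^0 + |4|·2^1 + |4|·2^2 + |-3|·2^3 + |1|·2^4
  = 0 + 8 + 16 + 24 + 16 = 64.
This bounds M(r) := max_{|z|=r} |p(z)| from above; equality holds iff all terms c_k z^k can be made to align in phase at a single z on |z|=r.
Part (b). At z = 2 (real, on the circle |z| = r):
  p(2) = (0)·2^0 + (4)·2^1 + (4)·2^2 + (-3)·2^3 + (1)·2^4 = 16.
  |p(2)| = 16.
Check: |p(2)| = 16 ≤ 64 = M_tri(2). ✓ Equality does not hold at z = 2 (the coefficients have mixed signs, so the terms do not all align in phase there).

M_tri(2) = 64; |p(2)| = 16; equality at z=2: no.


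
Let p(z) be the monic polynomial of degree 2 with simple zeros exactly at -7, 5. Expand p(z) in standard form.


The polynomial is p(z) = ∏_{α ∈ S} (z − α), where S = {-7, 5}.
Expanding the product yields: p(z) = z^2 + 2·z -35.
The resulting polynomial has degree 2 and real coefficients as required.

p(z) = z^2 + 2·z -35.


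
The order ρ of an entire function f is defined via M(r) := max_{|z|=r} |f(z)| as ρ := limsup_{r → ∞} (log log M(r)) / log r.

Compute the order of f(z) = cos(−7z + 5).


cos(w) is a linear combination of e^{iw} and e^{−iw} (or e^w, e^{−w} in the hyperbolic case), so |cos(w)| ≤ e^{|w|}. With w = −7z + 5, |w| ≤ 7|z| + 5 = 7r + 5 on |z| = r, giving M(r) ≤ e^{7r + 5}, so ρ ≤ 1. On a suitable ray (z = it for sin/cos; z = t for sinh/cosh, t real → ∞), |cos(−7z + 5)| grows like e^{7|t|}/2, so ρ ≥ 1. Hence ρ = 1.
Therefore ρ = 1.

Order ρ = 1.


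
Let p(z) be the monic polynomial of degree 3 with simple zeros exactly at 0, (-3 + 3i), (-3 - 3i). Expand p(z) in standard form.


The polynomial is p(z) = ∏_{α ∈ S} (z − α), where S = {0, (-3 + 3i), (-3 - 3i)}.
Expanding the product yields: p(z) = z^3 + 6·z^2 + 18·z.
Note conjugate pairs combine to real quadratics: (z − (-3+3i))(z − (-3−3i)) = z² + 6z + 18.
The resulting polynomial has degree 3 and real coefficients as required.

p(z) = z^3 + 6·z^2 + 18·z.


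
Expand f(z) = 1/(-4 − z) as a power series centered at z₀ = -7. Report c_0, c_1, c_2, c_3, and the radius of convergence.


Let w = z − z₀, so z = z₀ + w.
Then -4 − z = -4 − (z₀ + w) = (-4 − z₀) − w = 3 − w.
f(z) = 1/(3 − w) = (1/(3)) · 1/(1 − w/(3)) = Σ_{n≥0} w^n / (3)^(n+1).
So c_n = 1/(3)^(n+1):
  c_0 = 1/(3)^1 = 1/3.
  c_1 = 1/(3)^2 = 1/9.
  c_2 = 1/(3)^3 = 1/27.
  c_3 = 1/(3)^4 = 1/81.
The series is valid for |w/d| < 1, i.e. |z − z₀| < |d|.
Radius of convergence: R = |-4 − z₀| = |3| = 3 (distance from z₀ to the singularity z = -4).

c_0 = 1/3, c_1 = 1/9, c_2 = 1/27, c_3 = 1/81; R = 3.


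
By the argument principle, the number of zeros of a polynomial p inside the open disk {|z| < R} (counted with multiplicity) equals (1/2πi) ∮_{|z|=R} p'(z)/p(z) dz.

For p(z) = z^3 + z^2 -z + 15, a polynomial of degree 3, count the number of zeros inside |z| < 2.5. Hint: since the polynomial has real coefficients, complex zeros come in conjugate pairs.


The zeros of p are: -3, (1 + 2i), (1 - 2i).
Their magnitudes are: 3, 2.236, 2.236.
Zeros with |z| < R = 2.5: (1 + 2i), (1 - 2i).
Count = 2.
By the argument principle, (1/2πi) ∮_{|z|=R} p'(z)/p(z) dz equals exactly this count.

Number of zeros inside |z| < 2.5: 2.


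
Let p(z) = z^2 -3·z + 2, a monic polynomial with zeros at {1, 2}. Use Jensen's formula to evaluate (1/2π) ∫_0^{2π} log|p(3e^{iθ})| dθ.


Zeros: 1, 2; r = 3.
Inside |z| < r: 1, 2. Outside (|z| ≥ r): ∅.
p(0) = 2, so log|p(0)| = log(2) = 0.6931.
Apply Jensen: I(r) = log|p(0)| + Σ_k log(r/|z_k|), summed over zeros inside |z| < r.
  log(r/|z_k|) for z_k = 1: log(3/1) = 1.0986
  log(r/|z_k|) for z_k = 2: log(3/2) = 0.4055
Sum over inside zeros: 1.5041.
I(r) = log|p(0)| + (inside sum) = 0.6931 + 1.5041 = 2.1972.
Closed form (all zeros inside, monic): I(r) = n·log(r) = 2·log(3) = 2.1972. ✓

I(r) ≈ 2.1972.


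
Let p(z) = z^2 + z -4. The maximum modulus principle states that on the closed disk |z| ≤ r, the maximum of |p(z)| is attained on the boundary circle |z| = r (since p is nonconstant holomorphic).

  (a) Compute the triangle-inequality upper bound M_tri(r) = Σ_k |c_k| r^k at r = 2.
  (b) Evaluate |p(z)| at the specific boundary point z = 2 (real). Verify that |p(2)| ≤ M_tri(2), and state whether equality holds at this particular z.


Coefficients: c_0 = -4, c_1 = 1, c_2 = 1. Radius r = 2.
Part (a). Triangle bound: M_tri(r) = Σ_k |c_k| r^k
  = |-4|·2^0 + |1|·2^1 + |1|·2^2
  = 4 + 2 + 4 = 10.
This bounds M(r) := max_{|z|=r} |p(z)| from above; equality holds iff all terms c_k z^k can be made to align in phase at a single z on |z|=r.
Part (b). At z = 2 (real, on the circle |z| = r):
  p(2) = (-4)·2^0 + (1)·2^1 + (1)·2^2 = 2.
  |p(2)| = 2.
Check: |p(2)| = 2 ≤ 10 = M_tri(2). ✓ Equality does not hold at z = 2 (the coefficients have mixed signs, so the terms do not all align in phase there).

M_tri(2) = 10; |p(2)| = 2; equality at z=2: no.


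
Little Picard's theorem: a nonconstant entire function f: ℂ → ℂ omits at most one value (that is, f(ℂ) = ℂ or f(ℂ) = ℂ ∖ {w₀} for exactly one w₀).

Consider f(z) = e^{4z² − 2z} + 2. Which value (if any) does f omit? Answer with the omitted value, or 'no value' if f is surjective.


Little Picard bounds the complement of f(ℂ) to at most one point.
The exponent g(z) = 4z² − 2z is a nonconstant polynomial, hence surjective onto ℂ. So e^{g(z)} takes every value in {e^w : w ∈ ℂ} = ℂ ∖ {0}. Adding 2 shifts the range to ℂ ∖ {2}. f omits exactly 2.

Omitted value: 2.


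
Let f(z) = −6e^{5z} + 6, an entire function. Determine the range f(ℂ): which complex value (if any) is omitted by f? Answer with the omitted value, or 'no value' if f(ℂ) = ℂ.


Little Picard bounds the complement of f(ℂ) to at most one point.
e^{5z} is never zero on ℂ, so -6·e^{5z} takes every value in ℂ ∖ {0}. Adding 6 shifts the range to ℂ ∖ {6}. Thus f omits exactly the value 6.

Omitted value: 6.


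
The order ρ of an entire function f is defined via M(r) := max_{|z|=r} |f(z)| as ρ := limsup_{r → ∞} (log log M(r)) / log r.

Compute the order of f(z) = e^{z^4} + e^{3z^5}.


Each summand is entire of order 4 and 5 respectively (as in the single-exponential case). The order of a sum is at most the max of the orders, so ρ ≤ 5. For the lower bound: on |z|=r choose arg z so that 3z^5 is real positive; then |e^{3z^5}| = e^{3r^5} while |e^{1z^4}| ≤ e^{1r^4} = o(e^{3r^5}). So |f| ≥ e^{3r^5}(1 − o(1)) and ρ ≥ 5. Hence ρ = max(4, 5) = 5.
Therefore ρ = 5.

Order ρ = 5.


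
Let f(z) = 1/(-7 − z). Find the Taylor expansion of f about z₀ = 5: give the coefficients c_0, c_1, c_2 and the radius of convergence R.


Let w = z − z₀, so z = z₀ + w.
Then -7 − z = -7 − (z₀ + w) = (-7 − z₀) − w = -12 − w.
f(z) = 1/(-12 − w) = (1/(-12)) · 1/(1 − w/(-12)) = Σ_{n≥0} w^n / (-12)^(n+1).
So c_n = 1/(-12)^(n+1):
  c_0 = 1/(-12)^1 = -1/12.
  c_1 = 1/(-12)^2 = 1/144.
  c_2 = 1/(-12)^3 = -1/1728.
The series is valid for |w/d| < 1, i.e. |z − z₀| < |d|.
Radius of convergence: R = |-7 − z₀| = |-12| = 12 (distance from z₀ to the singularity z = -7).

c_0 = -1/12, c_1 = 1/144, c_2 = -1/1728; R = 12.


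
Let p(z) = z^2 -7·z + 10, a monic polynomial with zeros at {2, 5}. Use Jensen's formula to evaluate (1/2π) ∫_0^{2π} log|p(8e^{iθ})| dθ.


Zeros: 2, 5; r = 8.
Inside |z| < r: 2, 5. Outside (|z| ≥ r): ∅.
p(0) = 10, so log|p(0)| = log(10) = 2.3026.
Apply Jensen: I(r) = log|p(0)| + Σ_k log(r/|z_k|), summed over zeros inside |z| < r.
  log(r/|z_k|) for z_k = 2: log(8/2) = 1.3863
  log(r/|z_k|) for z_k = 5: log(8/5) = 0.4700
Sum over inside zeros: 1.8563.
I(r) = log|p(0)| + (inside sum) = 2.3026 + 1.8563 = 4.1589.
Closed form (all zeros inside, monic): I(r) = n·log(r) = 2·log(8) = 4.1589. ✓

I(r) ≈ 4.1589.


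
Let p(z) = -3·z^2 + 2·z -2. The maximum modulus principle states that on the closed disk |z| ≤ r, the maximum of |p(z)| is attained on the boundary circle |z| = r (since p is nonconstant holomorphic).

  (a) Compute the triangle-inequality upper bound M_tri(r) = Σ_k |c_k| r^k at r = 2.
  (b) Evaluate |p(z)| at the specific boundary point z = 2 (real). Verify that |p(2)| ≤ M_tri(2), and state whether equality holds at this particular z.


Coefficients: c_0 = -2, c_1 = 2, c_2 = -3. Radius r = 2.
Part (a). Triangle bound: M_tri(r) = Σ_k |c_k| r^k
  = |-2|·2^0 + |2|·2^1 + |-3|·2^2
  = 2 + 4 + 12 = 18.
This bounds M(r) := max_{|z|=r} |p(z)| from above; equality holds iff all terms c_k z^k can be made to align in phase at a single z on |z|=r.
Part (b). At z = 2 (real, on the circle |z| = r):
  p(2) = (-2)·2^0 + (2)·2^1 + (-3)·2^2 = -10.
  |p(2)| = 10.
Check: |p(2)| = 10 ≤ 18 = M_tri(2). ✓ Equality does not hold at z = 2 (the coefficients have mixed signs, so the terms do not all align in phase there).

M_tri(2) = 18; |p(2)| = 10; equality at z=2: no.


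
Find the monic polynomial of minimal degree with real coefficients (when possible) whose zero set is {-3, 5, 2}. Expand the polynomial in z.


The polynomial is p(z) = ∏_{α ∈ S} (z − α), where S = {-3, 5, 2}.
Expanding the product yields: p(z) = z^3 -4·z^2 -11·z + 30.
The resulting polynomial has degree 3 and real coefficients as required.

p(z) = z^3 -4·z^2 -11·z + 30.
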